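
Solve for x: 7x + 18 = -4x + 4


Starting with: 7x + 18 = -4x + 4
Move all x terms to left: (7 + 4)x = 4 - 18
Simplify: 11x = -14
Divide both sides by 11: x = -14/11

x = -14/11


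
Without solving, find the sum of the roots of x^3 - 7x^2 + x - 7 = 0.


By Vieta's formulas for x^3 + bx^2 + cx + d = 0:
  r1 + r2 + r3 = -b/a = 7
  r1*r2 + r1*r3 + r2*r3 = c/a = 1
  r1*r2*r3 = -d/a = 7


Sum = 7


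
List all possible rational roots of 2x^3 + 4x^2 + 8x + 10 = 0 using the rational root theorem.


Rational root theorem: possible roots are ±p/q where:
  p divides the constant term (10): p ∈ {1, 2, 5, 10}
  q divides the leading coefficient (2): q ∈ {1, 2}

All possible rational roots: -10, -5, -5/2, -2, -1, -1/2, 1/2, 1, 2, 5/2, 5, 10

-10, -5, -5/2, -2, -1, -1/2, 1/2, 1, 2, 5/2, 5, 10


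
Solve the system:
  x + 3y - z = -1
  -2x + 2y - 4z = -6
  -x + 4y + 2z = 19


Using Cramer's rule. Expand each determinant along the first row.
D  = 1*[2*2 - (-4)*4] - 3*[(-2)*2 - (-4)*(-1)] + (-1)*[(-2)*4 - 2*(-1)]
  = 1*(20) - 3*(-8) + (-1)*(-6) = 50
Dx = (-1)*[2*2 - (-4)*4] - 3*[(-6)*2 - (-4)*19] + (-1)*[(-6)*4 - 2*19]
  = (-1)*(20) - 3*(64) + (-1)*(-62) = -150
Dy = 1*[(-6)*2 - (-4)*19] - (-1)*[(-2)*2 - (-4)*(-1)] + (-1)*[(-2)*19 - (-6)*(-1)]
  = 1*(64) - (-1)*(-8) + (-1)*(-44) = 100
Dz = 1*[2*19 - (-6)*4] - 3*[(-2)*19 - (-6)*(-1)] + (-1)*[(-2)*4 - 2*(-1)]
  = 1*(62) - 3*(-44) + (-1)*(-6) = 200
x = Dx/D = -150/50 = -3, y = Dy/D = 100/50 = 2, z = Dz/D = 200/50 = 4
Check eq1: (1)(-3) + (3)(2) + (-1)(4) = -1 = -1 ✓
Check eq2: (-2)(-3) + (2)(2) + (-4)(4) = -6 = -6 ✓
Check eq3: (-1)(-3) + (4)(2) + (2)(4) = 19 = 19 ✓

x = -3, y = 2, z = 4


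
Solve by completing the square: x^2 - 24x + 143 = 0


Start: x^2 - 24x + 143 = 0
Move constant: x^2 - 24x = -143
Half of -24 is -12, squared is 144
Add 144 to both sides: x^2 - 24x + 144 = 1
(x - 12)^2 = 1
x - 12 = ±1
x = 12 + 1 = 13 or x = 12 - 1 = 11

x = 11, x = 13


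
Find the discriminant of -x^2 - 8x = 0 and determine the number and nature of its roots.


For ax^2 + bx + c = 0, discriminant D = b^2 - 4ac
Here a = -1, b = -8, c = 0
D = (-8)^2 - 4(-1)(0) = 64 - 0 = 64

D = 64 > 0 and is a perfect square (sqrt = 8)
The equation has 2 distinct real rational roots.

Discriminant = 64, 2 distinct real rational roots


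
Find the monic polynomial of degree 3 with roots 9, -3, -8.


A monic polynomial with roots 9, -3, -8 is:
p(x) = (x - 9)(x + 3)(x + 8)
After multiplying by (x - 9): x - 9
After multiplying by (x + 3): x^2 - 6x - 27
After multiplying by (x + 8): x^3 + 2x^2 - 75x - 216

x^3 + 2x^2 - 75x - 216


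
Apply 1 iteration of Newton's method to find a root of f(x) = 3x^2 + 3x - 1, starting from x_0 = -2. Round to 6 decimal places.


Newton's method: x_(n+1) = x_n - f(x_n)/f'(x_n)
f(x) = 3x^2 + 3x - 1
f'(x) = 6x + 3

Iteration 1:
  f(-2.000000) = 5.000000
  f'(-2.000000) = -9.000000
  x_1 = -2.000000 - (5.000000)/(-9.000000) = -1.444444

x_1 = -1.444444


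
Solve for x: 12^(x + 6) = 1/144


Express both sides with the same base.
1/144 = 12^(-2)
Since the bases match, equate exponents: x + 6 = -2
So x = -2 - (6) = -8

x = -8


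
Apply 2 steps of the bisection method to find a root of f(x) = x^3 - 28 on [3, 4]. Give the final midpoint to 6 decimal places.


f(x) = x^3 - 28
f(3) = -1 < 0
f(4) = 36 > 0

Step 1: midpoint = (3.000000 + 4.000000)/2 = 3.500000
  f(3.500000) = 14.875000
  f(mid) > 0, so root is in [3.000000, 3.500000]

Step 2: midpoint = (3.000000 + 3.500000)/2 = 3.250000
  f(3.250000) = 6.328125
  f(mid) > 0, so root is in [3.000000, 3.250000]

midpoint = 3.250000


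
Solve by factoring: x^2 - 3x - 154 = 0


We need two numbers that multiply to -154 and add to -3.
Those numbers are 11 and -14 (since 11 * (-14) = -154 and 11 + (-14) = -3).
So x^2 - 3x - 154 = (x + 11)(x - 14) = 0
Setting each factor to zero: x = -11 or x = 14

x = -11, x = 14


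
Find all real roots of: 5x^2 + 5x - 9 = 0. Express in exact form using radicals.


Using the quadratic formula: x = (-b ± sqrt(b^2 - 4ac)) / (2a)
Here a = 5, b = 5, c = -9
Discriminant = b^2 - 4ac = 5^2 - 4(5)(-9) = 25 + 180 = 205
Since discriminant = 205 > 0, there are two real roots.
x = (-5 ± sqrt(205)) / 10
Numerically: x ≈ 0.9318 or x ≈ -1.9318

x = (-5 + sqrt(205)) / 10 or x = (-5 - sqrt(205)) / 10


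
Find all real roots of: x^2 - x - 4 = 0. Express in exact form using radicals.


Using the quadratic formula: x = (-b ± sqrt(b^2 - 4ac)) / (2a)
Here a = 1, b = -1, c = -4
Discriminant = b^2 - 4ac = (-1)^2 - 4(1)(-4) = 1 + 16 = 17
Since discriminant = 17 > 0, there are two real roots.
x = (1 ± sqrt(17)) / 2
Numerically: x ≈ 2.5616 or x ≈ -1.5616

x = (1 + sqrt(17)) / 2 or x = (1 - sqrt(17)) / 2


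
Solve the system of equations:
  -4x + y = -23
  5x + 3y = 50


Using Cramer's rule:
Determinant D = (-4)(3) - (5)(1) = -12 - 5 = -17
Dx = (-23)(3) - (50)(1) = -69 - 50 = -119
Dy = (-4)(50) - (5)(-23) = -200 + 115 = -85
x = Dx/D = -119/-17 = 7
y = Dy/D = -85/-17 = 5

x = 7, y = 5


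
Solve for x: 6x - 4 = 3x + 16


Starting with: 6x - 4 = 3x + 16
Move all x terms to left: (6 - 3)x = 16 + 4
Simplify: 3x = 20
Divide both sides by 3: x = 20/3

x = 20/3


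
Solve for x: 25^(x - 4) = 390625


Express both sides with the same base.
390625 = 25^4
Since the bases match, equate exponents: x - 4 = 4
So x = 4 - (-4) = 8

x = 8


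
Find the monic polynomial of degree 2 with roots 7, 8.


A monic polynomial with roots 7, 8 is:
p(x) = (x - 7)(x - 8)
After multiplying by (x - 7): x - 7
After multiplying by (x - 8): x^2 - 15x + 56

x^2 - 15x + 56


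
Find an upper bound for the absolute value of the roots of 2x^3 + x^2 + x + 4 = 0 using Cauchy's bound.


Cauchy's bound: all roots r satisfy |r| <= 1 + max(|a_i/a_n|) for i = 0,...,n-1
where a_n is the leading coefficient.

Coefficients: [2, 1, 1, 4]
Leading coefficient a_n = 2
Ratios |a_i/a_n|: 1/2, 1/2, 2
Maximum ratio: 2
Cauchy's bound: |r| <= 1 + 2 = 3

Upper bound = 3


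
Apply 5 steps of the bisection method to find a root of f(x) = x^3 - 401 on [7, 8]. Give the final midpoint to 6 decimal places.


f(x) = x^3 - 401
f(7) = -58 < 0
f(8) = 111 > 0

Step 1: midpoint = (7.000000 + 8.000000)/2 = 7.500000
  f(7.500000) = 20.875000
  f(mid) > 0, so root is in [7.000000, 7.500000]

Step 2: midpoint = (7.000000 + 7.500000)/2 = 7.250000
  f(7.250000) = -19.921875
  f(mid) < 0, so root is in [7.250000, 7.500000]

Step 3: midpoint = (7.250000 + 7.500000)/2 = 7.375000
  f(7.375000) = 0.130859
  f(mid) > 0, so root is in [7.250000, 7.375000]

Step 4: midpoint = (7.250000 + 7.375000)/2 = 7.312500
  f(7.312500) = -9.981201
  f(mid) < 0, so root is in [7.312500, 7.375000]

Step 5: midpoint = (7.312500 + 7.375000)/2 = 7.343750
  f(7.343750) = -4.946686
  f(mid) < 0, so root is in [7.343750, 7.375000]

midpoint = 7.343750


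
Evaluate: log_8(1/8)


We need the exponent such that 8^? = 1/8
8^(-1) = 1/8^1 = 1/8
Therefore log_8(1/8) = -1

-1


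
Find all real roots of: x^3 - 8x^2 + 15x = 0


The constant term is 0, so x = 0 is a root. Factor out x:
  x(x^2 - 8x + 15) = 0
Solve the quadratic x^2 - 8x + 15 = 0: discriminant = (-8)^2 - 4(1)(15) = 64 - 60 = 4.
sqrt(4) = 2, so x = (8 ± 2)/2: x = 5 or x = 3.

x = 0, x = 3, x = 5


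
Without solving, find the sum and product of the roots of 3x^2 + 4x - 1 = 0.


By Vieta's formulas for ax^2 + bx + c = 0:
  Sum of roots = -b/a
  Product of roots = c/a

Here a = 3, b = 4, c = -1
Sum = -(4)/3 = -4/3
Product = -1/3 = -1/3

Sum = -4/3, Product = -1/3


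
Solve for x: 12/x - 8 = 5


Subtract -8 from both sides: 12/x = 13
Multiply both sides by x: 12 = 13 * x
Divide by 13: x = 12/13

x = 12/13


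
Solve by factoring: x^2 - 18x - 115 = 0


We need two numbers that multiply to -115 and add to -18.
Those numbers are -23 and 5 (since (-23) * 5 = -115 and (-23) + 5 = -18).
So x^2 - 18x - 115 = (x - 23)(x + 5) = 0
Setting each factor to zero: x = 23 or x = -5

x = -5, x = 23


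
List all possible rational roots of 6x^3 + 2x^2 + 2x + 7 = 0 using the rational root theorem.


Rational root theorem: possible roots are ±p/q where:
  p divides the constant term (7): p ∈ {1, 7}
  q divides the leading coefficient (6): q ∈ {1, 2, 3, 6}

All possible rational roots: -7, -7/2, -7/3, -7/6, -1, -1/2, -1/3, -1/6, 1/6, 1/3, 1/2, 1, 7/6, 7/3, 7/2, 7

-7, -7/2, -7/3, -7/6, -1, -1/2, -1/3, -1/6, 1/6, 1/3, 1/2, 1, 7/6, 7/3, 7/2, 7


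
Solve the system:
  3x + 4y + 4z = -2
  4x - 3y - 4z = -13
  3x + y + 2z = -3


Using Cramer's rule. Expand each determinant along the first row.
D  = 3*[(-3)*2 - (-4)*1] - 4*[4*2 - (-4)*3] + 4*[4*1 - (-3)*3]
  = 3*(-2) - 4*(20) + 4*(13) = -34
Dx = (-2)*[(-3)*2 - (-4)*1] - 4*[(-13)*2 - (-4)*(-3)] + 4*[(-13)*1 - (-3)*(-3)]
  = (-2)*(-2) - 4*(-38) + 4*(-22) = 68
Dy = 3*[(-13)*2 - (-4)*(-3)] - (-2)*[4*2 - (-4)*3] + 4*[4*(-3) - (-13)*3]
  = 3*(-38) - (-2)*(20) + 4*(27) = 34
Dz = 3*[(-3)*(-3) - (-13)*1] - 4*[4*(-3) - (-13)*3] + (-2)*[4*1 - (-3)*3]
  = 3*(22) - 4*(27) + (-2)*(13) = -68
x = Dx/D = 68/-34 = -2, y = Dy/D = 34/-34 = -1, z = Dz/D = -68/-34 = 2
Check eq1: (3)(-2) + (4)(-1) + (4)(2) = -2 = -2 ✓
Check eq2: (4)(-2) + (-3)(-1) + (-4)(2) = -13 = -13 ✓
Check eq3: (3)(-2) + (1)(-1) + (2)(2) = -3 = -3 ✓

x = -2, y = -1, z = 2


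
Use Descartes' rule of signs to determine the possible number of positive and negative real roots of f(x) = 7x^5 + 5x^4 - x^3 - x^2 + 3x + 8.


Descartes' rule of signs:

For positive roots, count sign changes in f(x) = 7x^5 + 5x^4 - x^3 - x^2 + 3x + 8:
Signs of coefficients: +, +, -, -, +, +
Number of sign changes: 2
Possible positive real roots: 2, 0

For negative roots, examine f(-x) = -7x^5 + 5x^4 + x^3 - x^2 - 3x + 8:
Signs of coefficients: -, +, +, -, -, +
Number of sign changes: 3
Possible negative real roots: 3, 1

Positive roots: 2 or 0; Negative roots: 3 or 1


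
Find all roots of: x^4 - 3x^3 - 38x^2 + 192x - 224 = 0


Let p(x) = x^4 - 3x^3 - 38x^2 + 192x - 224. By the rational root theorem (leading coefficient 1), any rational root is an integer divisor of 224: try ±1, ±2, ... in turn.
Test x = 1: value = -72 ≠ 0.
Test x = -1: value = -450 ≠ 0.
Test x = 2: value = 0 ✓, so (x - 2) is a factor.
Synthetic division by (x - 2): bring down 1; 1(2) - 3 = -1; (-1)(2) - 38 = -40; (-40)(2) + 192 = 112; 112(2) - 224 = 0 → quotient x^3 - x^2 - 40x + 112, remainder 0.
Continue with the quotient x^3 - x^2 - 40x + 112 (candidates must divide 112; re-test x = 2 first in case it repeats).
Test x = 2: value = 36 ≠ 0.
Test x = -2: value = 180 ≠ 0.
Test x = 4: value = 0 ✓, so (x - 4) is a factor.
Synthetic division by (x - 4): bring down 1; 1(4) - 1 = 3; 3(4) - 40 = -28; (-28)(4) + 112 = 0 → quotient x^2 + 3x - 28, remainder 0.
Solve the quadratic x^2 + 3x - 28 = 0: discriminant = 3^2 - 4(1)(-28) = 9 + 112 = 121.
sqrt(121) = 11, so x = (-3 ± 11)/2: x = 4 or x = -7.
Collecting all roots found:

x = -7, x = 2, x = 4 (multiplicity 2)


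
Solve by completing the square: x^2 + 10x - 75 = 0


Start: x^2 + 10x - 75 = 0
Move constant: x^2 + 10x = 75
Half of 10 is 5, squared is 25
Add 25 to both sides: x^2 + 10x + 25 = 100
(x + 5)^2 = 100
x + 5 = ±10
x = -5 + 10 = 5 or x = -5 - 10 = -15

x = -15, x = 5


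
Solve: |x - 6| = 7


An absolute value equation |expr| = 7 gives two cases:
Case 1: x - 6 = 7
  x = 13, so x = 13
Case 2: x - 6 = -7
  x = -1, so x = -1

x = -1, x = 13


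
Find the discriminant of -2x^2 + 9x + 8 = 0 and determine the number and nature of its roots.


For ax^2 + bx + c = 0, discriminant D = b^2 - 4ac
Here a = -2, b = 9, c = 8
D = (9)^2 - 4(-2)(8) = 81 + 64 = 145

D = 145 > 0 but not a perfect square
The equation has 2 distinct real irrational roots.

Discriminant = 145, 2 distinct real irrational roots


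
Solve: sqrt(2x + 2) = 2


Square both sides: 2x + 2 = 2^2 = 4
2x = 4 - 2 = 2
x = 1
Check: sqrt(2*1 + 2) = sqrt(4) = 2 ✓

x = 1


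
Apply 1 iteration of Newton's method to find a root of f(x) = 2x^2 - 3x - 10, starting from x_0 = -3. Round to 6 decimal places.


Newton's method: x_(n+1) = x_n - f(x_n)/f'(x_n)
f(x) = 2x^2 - 3x - 10
f'(x) = 4x - 3

Iteration 1:
  f(-3.000000) = 17.000000
  f'(-3.000000) = -15.000000
  x_1 = -3.000000 - (17.000000)/(-15.000000) = -1.866667

x_1 = -1.866667


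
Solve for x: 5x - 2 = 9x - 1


Starting with: 5x - 2 = 9x - 1
Move all x terms to left: (5 - 9)x = -1 + 2
Simplify: -4x = 1
Divide both sides by -4: x = -1/4

x = -1/4


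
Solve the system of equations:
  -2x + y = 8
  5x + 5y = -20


Using Cramer's rule:
Determinant D = (-2)(5) - (5)(1) = -10 - 5 = -15
Dx = (8)(5) - (-20)(1) = 40 + 20 = 60
Dy = (-2)(-20) - (5)(8) = 40 - 40 = 0
x = Dx/D = 60/-15 = -4
y = Dy/D = 0/-15 = 0

x = -4, y = 0


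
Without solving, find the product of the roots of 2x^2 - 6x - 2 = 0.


By Vieta's formulas for ax^2 + bx + c = 0:
  Sum of roots = -b/a
  Product of roots = c/a

Here a = 2, b = -6, c = -2
Sum = -(-6)/2 = 3
Product = -2/2 = -1

Product = -1


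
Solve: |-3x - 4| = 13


An absolute value equation |expr| = 13 gives two cases:
Case 1: -3x - 4 = 13
  -3x = 17, so x = -17/3
Case 2: -3x - 4 = -13
  -3x = -9, so x = 3

x = -17/3, x = 3


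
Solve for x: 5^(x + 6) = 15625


Express both sides with the same base.
15625 = 5^6
Since the bases match, equate exponents: x + 6 = 6
So x = 6 - (6) = 0

x = 0


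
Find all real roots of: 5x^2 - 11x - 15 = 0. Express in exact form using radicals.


Using the quadratic formula: x = (-b ± sqrt(b^2 - 4ac)) / (2a)
Here a = 5, b = -11, c = -15
Discriminant = b^2 - 4ac = (-11)^2 - 4(5)(-15) = 121 + 300 = 421
Since discriminant = 421 > 0, there are two real roots.
x = (11 ± sqrt(421)) / 10
Numerically: x ≈ 3.1518 or x ≈ -0.9518

x = (11 + sqrt(421)) / 10 or x = (11 - sqrt(421)) / 10


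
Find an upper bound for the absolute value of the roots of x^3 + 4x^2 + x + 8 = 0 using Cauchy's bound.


Cauchy's bound: all roots r satisfy |r| <= 1 + max(|a_i/a_n|) for i = 0,...,n-1
where a_n is the leading coefficient.

Coefficients: [1, 4, 1, 8]
Leading coefficient a_n = 1
Ratios |a_i/a_n|: 4, 1, 8
Maximum ratio: 8
Cauchy's bound: |r| <= 1 + 8 = 9

Upper bound = 9


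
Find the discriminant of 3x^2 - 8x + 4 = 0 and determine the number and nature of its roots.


For ax^2 + bx + c = 0, discriminant D = b^2 - 4ac
Here a = 3, b = -8, c = 4
D = (-8)^2 - 4(3)(4) = 64 - 48 = 16

D = 16 > 0 and is a perfect square (sqrt = 4)
The equation has 2 distinct real rational roots.

Discriminant = 16, 2 distinct real rational roots


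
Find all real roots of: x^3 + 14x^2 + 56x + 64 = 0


Let p(x) = x^3 + 14x^2 + 56x + 64. By the rational root theorem (leading coefficient 1), any rational root is an integer divisor of 64: try ±1, ±2, ... in turn.
Test x = 1: value = 135 ≠ 0.
Test x = -1: value = 21 ≠ 0.
Test x = 2: value = 240 ≠ 0.
Test x = -2: value = 0 ✓, so (x + 2) is a factor.
Synthetic division by (x + 2): bring down 1; 1(-2) + 14 = 12; 12(-2) + 56 = 32; 32(-2) + 64 = 0 → quotient x^2 + 12x + 32, remainder 0.
Solve the quadratic x^2 + 12x + 32 = 0: discriminant = 12^2 - 4(1)(32) = 144 - 128 = 16.
sqrt(16) = 4, so x = (-12 ± 4)/2: x = -4 or x = -8.

x = -8, x = -4, x = -2


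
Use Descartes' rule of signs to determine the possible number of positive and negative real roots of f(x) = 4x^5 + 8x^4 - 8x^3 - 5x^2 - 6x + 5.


Descartes' rule of signs:

For positive roots, count sign changes in f(x) = 4x^5 + 8x^4 - 8x^3 - 5x^2 - 6x + 5:
Signs of coefficients: +, +, -, -, -, +
Number of sign changes: 2
Possible positive real roots: 2, 0

For negative roots, examine f(-x) = -4x^5 + 8x^4 + 8x^3 - 5x^2 + 6x + 5:
Signs of coefficients: -, +, +, -, +, +
Number of sign changes: 3
Possible negative real roots: 3, 1

Positive roots: 2 or 0; Negative roots: 3 or 1


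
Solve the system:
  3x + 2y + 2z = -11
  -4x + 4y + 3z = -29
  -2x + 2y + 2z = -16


Using Cramer's rule. Expand each determinant along the first row.
D  = 3*[4*2 - 3*2] - 2*[(-4)*2 - 3*(-2)] + 2*[(-4)*2 - 4*(-2)]
  = 3*(2) - 2*(-2) + 2*(0) = 10
Dx = (-11)*[4*2 - 3*2] - 2*[(-29)*2 - 3*(-16)] + 2*[(-29)*2 - 4*(-16)]
  = (-11)*(2) - 2*(-10) + 2*(6) = 10
Dy = 3*[(-29)*2 - 3*(-16)] - (-11)*[(-4)*2 - 3*(-2)] + 2*[(-4)*(-16) - (-29)*(-2)]
  = 3*(-10) - (-11)*(-2) + 2*(6) = -40
Dz = 3*[4*(-16) - (-29)*2] - 2*[(-4)*(-16) - (-29)*(-2)] + (-11)*[(-4)*2 - 4*(-2)]
  = 3*(-6) - 2*(6) + (-11)*(0) = -30
x = Dx/D = 10/10 = 1, y = Dy/D = -40/10 = -4, z = Dz/D = -30/10 = -3
Check eq1: (3)(1) + (2)(-4) + (2)(-3) = -11 = -11 ✓
Check eq2: (-4)(1) + (4)(-4) + (3)(-3) = -29 = -29 ✓
Check eq3: (-2)(1) + (2)(-4) + (2)(-3) = -16 = -16 ✓

x = 1, y = -4, z = -3


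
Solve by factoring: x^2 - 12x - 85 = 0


We need two numbers that multiply to -85 and add to -12.
Those numbers are -17 and 5 (since (-17) * 5 = -85 and (-17) + 5 = -12).
So x^2 - 12x - 85 = (x - 17)(x + 5) = 0
Setting each factor to zero: x = 17 or x = -5

x = -5, x = 17


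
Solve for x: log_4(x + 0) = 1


Convert to exponential form: x + 0 = 4^1 = 4
x = 4 - 0 = 4
Check: log_4(4 + 0) = log_4(4) = log_4(4) = 1 ✓

x = 4


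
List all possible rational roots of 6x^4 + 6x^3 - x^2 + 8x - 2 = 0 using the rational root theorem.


Rational root theorem: possible roots are ±p/q where:
  p divides the constant term (-2): p ∈ {1, 2}
  q divides the leading coefficient (6): q ∈ {1, 2, 3, 6}

All possible rational roots: -2, -1, -2/3, -1/2, -1/3, -1/6, 1/6, 1/3, 1/2, 2/3, 1, 2

-2, -1, -2/3, -1/2, -1/3, -1/6, 1/6, 1/3, 1/2, 2/3, 1, 2


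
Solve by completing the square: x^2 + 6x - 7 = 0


Start: x^2 + 6x - 7 = 0
Move constant: x^2 + 6x = 7
Half of 6 is 3, squared is 9
Add 9 to both sides: x^2 + 6x + 9 = 16
(x + 3)^2 = 16
x + 3 = ±4
x = -3 + 4 = 1 or x = -3 - 4 = -7

x = -7, x = 1


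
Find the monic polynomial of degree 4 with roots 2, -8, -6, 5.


A monic polynomial with roots 2, -8, -6, 5 is:
p(x) = (x - 2)(x + 8)(x + 6)(x - 5)
After multiplying by (x - 2): x - 2
After multiplying by (x + 8): x^2 + 6x - 16
After multiplying by (x + 6): x^3 + 12x^2 + 20x - 96
After multiplying by (x - 5): x^4 + 7x^3 - 40x^2 - 196x + 480

x^4 + 7x^3 - 40x^2 - 196x + 480


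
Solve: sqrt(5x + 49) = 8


Square both sides: 5x + 49 = 8^2 = 64
5x = 64 - 49 = 15
x = 3
Check: sqrt(5*3 + 49) = sqrt(64) = 8 ✓

x = 3


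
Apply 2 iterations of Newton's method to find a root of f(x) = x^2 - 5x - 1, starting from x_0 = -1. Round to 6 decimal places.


Newton's method: x_(n+1) = x_n - f(x_n)/f'(x_n)
f(x) = x^2 - 5x - 1
f'(x) = 2x - 5

Iteration 1:
  f(-1.000000) = 5.000000
  f'(-1.000000) = -7.000000
  x_1 = -1.000000 - (5.000000)/(-7.000000) = -0.285714

Iteration 2:
  f(-0.285714) = 0.510204
  f'(-0.285714) = -5.571429
  x_2 = -0.285714 - (0.510204)/(-5.571429) = -0.194139

x_2 = -0.194139


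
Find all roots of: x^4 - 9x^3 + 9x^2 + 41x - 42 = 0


Let p(x) = x^4 - 9x^3 + 9x^2 + 41x - 42. By the rational root theorem (leading coefficient 1), any rational root is an integer divisor of 42: try ±1, ±2, ... in turn.
Test x = 1: value = 0 ✓, so (x - 1) is a factor.
Synthetic division by (x - 1): bring down 1; 1(1) - 9 = -8; (-8)(1) + 9 = 1; 1(1) + 41 = 42; 42(1) - 42 = 0 → quotient x^3 - 8x^2 + x + 42, remainder 0.
Continue with the quotient x^3 - 8x^2 + x + 42 (candidates must divide 42; re-test x = 1 first in case it repeats).
Test x = 1: value = 36 ≠ 0.
Test x = -1: value = 32 ≠ 0.
Test x = 2: value = 20 ≠ 0.
Test x = -2: value = 0 ✓, so (x + 2) is a factor.
Synthetic division by (x + 2): bring down 1; 1(-2) - 8 = -10; (-10)(-2) + 1 = 21; 21(-2) + 42 = 0 → quotient x^2 - 10x + 21, remainder 0.
Solve the quadratic x^2 - 10x + 21 = 0: discriminant = (-10)^2 - 4(1)(21) = 100 - 84 = 16.
sqrt(16) = 4, so x = (10 ± 4)/2: x = 7 or x = 3.
Collecting all roots found:

x = -2, x = 1, x = 3, x = 7


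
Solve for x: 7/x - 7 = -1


Subtract -7 from both sides: 7/x = 6
Multiply both sides by x: 7 = 6 * x
Divide by 6: x = 7/6

x = 7/6


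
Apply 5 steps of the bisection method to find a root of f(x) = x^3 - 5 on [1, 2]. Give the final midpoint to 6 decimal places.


f(x) = x^3 - 5
f(1) = -4 < 0
f(2) = 3 > 0

Step 1: midpoint = (1.000000 + 2.000000)/2 = 1.500000
  f(1.500000) = -1.625000
  f(mid) < 0, so root is in [1.500000, 2.000000]

Step 2: midpoint = (1.500000 + 2.000000)/2 = 1.750000
  f(1.750000) = 0.359375
  f(mid) > 0, so root is in [1.500000, 1.750000]

Step 3: midpoint = (1.500000 + 1.750000)/2 = 1.625000
  f(1.625000) = -0.708984
  f(mid) < 0, so root is in [1.625000, 1.750000]

Step 4: midpoint = (1.625000 + 1.750000)/2 = 1.687500
  f(1.687500) = -0.194580
  f(mid) < 0, so root is in [1.687500, 1.750000]

Step 5: midpoint = (1.687500 + 1.750000)/2 = 1.718750
  f(1.718750) = 0.077362
  f(mid) > 0, so root is in [1.687500, 1.718750]

midpoint = 1.718750


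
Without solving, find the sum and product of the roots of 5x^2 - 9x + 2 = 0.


By Vieta's formulas for ax^2 + bx + c = 0:
  Sum of roots = -b/a
  Product of roots = c/a

Here a = 5, b = -9, c = 2
Sum = -(-9)/5 = 9/5
Product = 2/5 = 2/5

Sum = 9/5, Product = 2/5


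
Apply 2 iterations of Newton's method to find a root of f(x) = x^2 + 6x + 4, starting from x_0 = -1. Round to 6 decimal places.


Newton's method: x_(n+1) = x_n - f(x_n)/f'(x_n)
f(x) = x^2 + 6x + 4
f'(x) = 2x + 6

Iteration 1:
  f(-1.000000) = -1.000000
  f'(-1.000000) = 4.000000
  x_1 = -1.000000 - (-1.000000)/(4.000000) = -0.750000

Iteration 2:
  f(-0.750000) = 0.062500
  f'(-0.750000) = 4.500000
  x_2 = -0.750000 - (0.062500)/(4.500000) = -0.763889

x_2 = -0.763889


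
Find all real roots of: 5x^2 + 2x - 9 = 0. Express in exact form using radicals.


Using the quadratic formula: x = (-b ± sqrt(b^2 - 4ac)) / (2a)
Here a = 5, b = 2, c = -9
Discriminant = b^2 - 4ac = 2^2 - 4(5)(-9) = 4 + 180 = 184
Since discriminant = 184 > 0, there are two real roots.
x = (-2 ± 2*sqrt(46)) / 10
Simplifying: x = (-1 ± sqrt(46)) / 5
Numerically: x ≈ 1.1565 or x ≈ -1.5565

x = (-1 + sqrt(46)) / 5 or x = (-1 - sqrt(46)) / 5


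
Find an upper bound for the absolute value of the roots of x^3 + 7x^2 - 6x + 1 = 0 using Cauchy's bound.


Cauchy's bound: all roots r satisfy |r| <= 1 + max(|a_i/a_n|) for i = 0,...,n-1
where a_n is the leading coefficient.

Coefficients: [1, 7, -6, 1]
Leading coefficient a_n = 1
Ratios |a_i/a_n|: 7, 6, 1
Maximum ratio: 7
Cauchy's bound: |r| <= 1 + 7 = 8

Upper bound = 8


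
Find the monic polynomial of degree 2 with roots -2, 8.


A monic polynomial with roots -2, 8 is:
p(x) = (x + 2)(x - 8)
After multiplying by (x + 2): x + 2
After multiplying by (x - 8): x^2 - 6x - 16

x^2 - 6x - 16


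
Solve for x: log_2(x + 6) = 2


Convert to exponential form: x + 6 = 2^2 = 4
x = 4 - 6 = -2
Check: log_2(-2 + 6) = log_2(4) = log_2(4) = 2 ✓

x = -2


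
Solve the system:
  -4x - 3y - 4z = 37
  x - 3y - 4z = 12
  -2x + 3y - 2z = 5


Using Cramer's rule. Expand each determinant along the first row.
D  = (-4)*[(-3)*(-2) - (-4)*3] - (-3)*[1*(-2) - (-4)*(-2)] + (-4)*[1*3 - (-3)*(-2)]
  = (-4)*(18) - (-3)*(-10) + (-4)*(-3) = -90
Dx = 37*[(-3)*(-2) - (-4)*3] - (-3)*[12*(-2) - (-4)*5] + (-4)*[12*3 - (-3)*5]
  = 37*(18) - (-3)*(-4) + (-4)*(51) = 450
Dy = (-4)*[12*(-2) - (-4)*5] - 37*[1*(-2) - (-4)*(-2)] + (-4)*[1*5 - 12*(-2)]
  = (-4)*(-4) - 37*(-10) + (-4)*(29) = 270
Dz = (-4)*[(-3)*5 - 12*3] - (-3)*[1*5 - 12*(-2)] + 37*[1*3 - (-3)*(-2)]
  = (-4)*(-51) - (-3)*(29) + 37*(-3) = 180
x = Dx/D = 450/-90 = -5, y = Dy/D = 270/-90 = -3, z = Dz/D = 180/-90 = -2
Check eq1: (-4)(-5) + (-3)(-3) + (-4)(-2) = 37 = 37 ✓
Check eq2: (1)(-5) + (-3)(-3) + (-4)(-2) = 12 = 12 ✓
Check eq3: (-2)(-5) + (3)(-3) + (-2)(-2) = 5 = 5 ✓

x = -5, y = -3, z = -2


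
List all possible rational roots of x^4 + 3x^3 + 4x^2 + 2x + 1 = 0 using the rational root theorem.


Rational root theorem: possible roots are ±p/q where:
  p divides the constant term (1): p ∈ {1}
  q divides the leading coefficient (1): q ∈ {1}

All possible rational roots: -1, 1

-1, 1


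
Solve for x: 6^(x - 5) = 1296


Express both sides with the same base.
1296 = 6^4
Since the bases match, equate exponents: x - 5 = 4
So x = 4 - (-5) = 9

x = 9


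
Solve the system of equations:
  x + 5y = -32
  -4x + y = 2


Using Cramer's rule:
Determinant D = (1)(1) - (-4)(5) = 1 + 20 = 21
Dx = (-32)(1) - (2)(5) = -32 - 10 = -42
Dy = (1)(2) - (-4)(-32) = 2 - 128 = -126
x = Dx/D = -42/21 = -2
y = Dy/D = -126/21 = -6

x = -2, y = -6


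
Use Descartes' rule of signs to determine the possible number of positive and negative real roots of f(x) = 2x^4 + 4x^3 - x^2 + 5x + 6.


Descartes' rule of signs:

For positive roots, count sign changes in f(x) = 2x^4 + 4x^3 - x^2 + 5x + 6:
Signs of coefficients: +, +, -, +, +
Number of sign changes: 2
Possible positive real roots: 2, 0

For negative roots, examine f(-x) = 2x^4 - 4x^3 - x^2 - 5x + 6:
Signs of coefficients: +, -, -, -, +
Number of sign changes: 2
Possible negative real roots: 2, 0

Positive roots: 2 or 0; Negative roots: 2 or 0


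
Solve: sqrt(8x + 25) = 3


Square both sides: 8x + 25 = 3^2 = 9
8x = 9 - 25 = -16
x = -2
Check: sqrt(8*(-2) + 25) = sqrt(9) = 3 ✓

x = -2


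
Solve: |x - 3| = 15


An absolute value equation |expr| = 15 gives two cases:
Case 1: x - 3 = 15
  x = 18, so x = 18
Case 2: x - 3 = -15
  x = -12, so x = -12

x = -12, x = 18


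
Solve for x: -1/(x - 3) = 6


Multiply both sides by (x - 3): -1 = 6(x - 3)
Distribute: -1 = 6x - 18
6x = -1 + 18 = 17
x = 17/6

x = 17/6


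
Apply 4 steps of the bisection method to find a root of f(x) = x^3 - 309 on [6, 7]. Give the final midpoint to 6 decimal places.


f(x) = x^3 - 309
f(6) = -93 < 0
f(7) = 34 > 0

Step 1: midpoint = (6.000000 + 7.000000)/2 = 6.500000
  f(6.500000) = -34.375000
  f(mid) < 0, so root is in [6.500000, 7.000000]

Step 2: midpoint = (6.500000 + 7.000000)/2 = 6.750000
  f(6.750000) = -1.453125
  f(mid) < 0, so root is in [6.750000, 7.000000]

Step 3: midpoint = (6.750000 + 7.000000)/2 = 6.875000
  f(6.875000) = 15.951172
  f(mid) > 0, so root is in [6.750000, 6.875000]

Step 4: midpoint = (6.750000 + 6.875000)/2 = 6.812500
  f(6.812500) = 7.169189
  f(mid) > 0, so root is in [6.750000, 6.812500]

midpoint = 6.812500


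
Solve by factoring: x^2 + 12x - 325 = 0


We need two numbers that multiply to -325 and add to 12.
Those numbers are -13 and 25 (since (-13) * 25 = -325 and (-13) + 25 = 12).
So x^2 + 12x - 325 = (x - 13)(x + 25) = 0
Setting each factor to zero: x = 13 or x = -25

x = -25, x = 13


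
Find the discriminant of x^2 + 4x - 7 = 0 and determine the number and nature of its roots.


For ax^2 + bx + c = 0, discriminant D = b^2 - 4ac
Here a = 1, b = 4, c = -7
D = (4)^2 - 4(1)(-7) = 16 + 28 = 44

D = 44 > 0 but not a perfect square
The equation has 2 distinct real irrational roots.

Discriminant = 44, 2 distinct real irrational roots


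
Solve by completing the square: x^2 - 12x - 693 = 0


Start: x^2 - 12x - 693 = 0
Move constant: x^2 - 12x = 693
Half of -12 is -6, squared is 36
Add 36 to both sides: x^2 - 12x + 36 = 729
(x - 6)^2 = 729
x - 6 = ±27
x = 6 + 27 = 33 or x = 6 - 27 = -21

x = -21, x = 33


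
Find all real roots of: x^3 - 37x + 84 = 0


Let p(x) = x^3 - 37x + 84. By the rational root theorem (leading coefficient 1), any rational root is an integer divisor of 84: try ±1, ±2, ... in turn.
Test x = 1: value = 48 ≠ 0.
Test x = -1: value = 120 ≠ 0.
Test x = 2: value = 18 ≠ 0.
Test x = -2: value = 150 ≠ 0.
Test x = 3: value = 0 ✓, so (x - 3) is a factor.
Synthetic division by (x - 3): bring down 1; 1(3) + 0 = 3; 3(3) - 37 = -28; (-28)(3) + 84 = 0 → quotient x^2 + 3x - 28, remainder 0.
Solve the quadratic x^2 + 3x - 28 = 0: discriminant = 3^2 - 4(1)(-28) = 9 + 112 = 121.
sqrt(121) = 11, so x = (-3 ± 11)/2: x = 4 or x = -7.

x = -7, x = 3, x = 4


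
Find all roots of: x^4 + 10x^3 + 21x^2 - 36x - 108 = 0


Let p(x) = x^4 + 10x^3 + 21x^2 - 36x - 108. By the rational root theorem (leading coefficient 1), any rational root is an integer divisor of 108: try ±1, ±2, ... in turn.
Test x = 1: value = -112 ≠ 0.
Test x = -1: value = -60 ≠ 0.
Test x = 2: value = 0 ✓, so (x - 2) is a factor.
Synthetic division by (x - 2): bring down 1; 1(2) + 10 = 12; 12(2) + 21 = 45; 45(2) - 36 = 54; 54(2) - 108 = 0 → quotient x^3 + 12x^2 + 45x + 54, remainder 0.
Continue with the quotient x^3 + 12x^2 + 45x + 54 (candidates must divide 54; re-test x = 2 first in case it repeats).
Test x = 2: value = 200 ≠ 0.
Test x = -2: value = 4 ≠ 0.
Test x = 3: value = 324 ≠ 0.
Test x = -3: value = 0 ✓, so (x + 3) is a factor.
Synthetic division by (x + 3): bring down 1; 1(-3) + 12 = 9; 9(-3) + 45 = 18; 18(-3) + 54 = 0 → quotient x^2 + 9x + 18, remainder 0.
Solve the quadratic x^2 + 9x + 18 = 0: discriminant = 9^2 - 4(1)(18) = 81 - 72 = 9.
sqrt(9) = 3, so x = (-9 ± 3)/2: x = -3 or x = -6.
Collecting all roots found:

x = -6, x = -3 (multiplicity 2), x = 2


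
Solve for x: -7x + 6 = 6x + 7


Starting with: -7x + 6 = 6x + 7
Move all x terms to left: (-7 - 6)x = 7 - 6
Simplify: -13x = 1
Divide both sides by -13: x = -1/13

x = -1/13


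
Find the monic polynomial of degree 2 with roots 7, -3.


A monic polynomial with roots 7, -3 is:
p(x) = (x - 7)(x + 3)
After multiplying by (x - 7): x - 7
After multiplying by (x + 3): x^2 - 4x - 21

x^2 - 4x - 21


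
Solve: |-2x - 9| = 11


An absolute value equation |expr| = 11 gives two cases:
Case 1: -2x - 9 = 11
  -2x = 20, so x = -10
Case 2: -2x - 9 = -11
  -2x = -2, so x = 1

x = -10, x = 1


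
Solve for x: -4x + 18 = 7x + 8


Starting with: -4x + 18 = 7x + 8
Move all x terms to left: (-4 - 7)x = 8 - 18
Simplify: -11x = -10
Divide both sides by -11: x = 10/11

x = 10/11


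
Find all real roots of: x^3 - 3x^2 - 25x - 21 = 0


Let p(x) = x^3 - 3x^2 - 25x - 21. By the rational root theorem (leading coefficient 1), any rational root is an integer divisor of 21: try ±1, ±2, ... in turn.
Test x = 1: value = -48 ≠ 0.
Test x = -1: value = 0 ✓, so (x + 1) is a factor.
Synthetic division by (x + 1): bring down 1; 1(-1) - 3 = -4; (-4)(-1) - 25 = -21; (-21)(-1) - 21 = 0 → quotient x^2 - 4x - 21, remainder 0.
Solve the quadratic x^2 - 4x - 21 = 0: discriminant = (-4)^2 - 4(1)(-21) = 16 + 84 = 100.
sqrt(100) = 10, so x = (4 ± 10)/2: x = 7 or x = -3.

x = -3, x = -1, x = 7


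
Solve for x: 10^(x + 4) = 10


Express both sides with the same base.
10 = 10^1
Since the bases match, equate exponents: x + 4 = 1
So x = 1 - (4) = -3

x = -3


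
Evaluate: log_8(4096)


We need the exponent such that 8^? = 4096
8^4 = 4096
Therefore log_8(4096) = 4

4


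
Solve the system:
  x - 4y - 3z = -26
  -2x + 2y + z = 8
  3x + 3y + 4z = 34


Using Cramer's rule. Expand each determinant along the first row.
D  = 1*[2*4 - 1*3] - (-4)*[(-2)*4 - 1*3] + (-3)*[(-2)*3 - 2*3]
  = 1*(5) - (-4)*(-11) + (-3)*(-12) = -3
Dx = (-26)*[2*4 - 1*3] - (-4)*[8*4 - 1*34] + (-3)*[8*3 - 2*34]
  = (-26)*(5) - (-4)*(-2) + (-3)*(-44) = -6
Dy = 1*[8*4 - 1*34] - (-26)*[(-2)*4 - 1*3] + (-3)*[(-2)*34 - 8*3]
  = 1*(-2) - (-26)*(-11) + (-3)*(-92) = -12
Dz = 1*[2*34 - 8*3] - (-4)*[(-2)*34 - 8*3] + (-26)*[(-2)*3 - 2*3]
  = 1*(44) - (-4)*(-92) + (-26)*(-12) = -12
x = Dx/D = -6/-3 = 2, y = Dy/D = -12/-3 = 4, z = Dz/D = -12/-3 = 4
Check eq1: (1)(2) + (-4)(4) + (-3)(4) = -26 = -26 ✓
Check eq2: (-2)(2) + (2)(4) + (1)(4) = 8 = 8 ✓
Check eq3: (3)(2) + (3)(4) + (4)(4) = 34 = 34 ✓

x = 2, y = 4, z = 4


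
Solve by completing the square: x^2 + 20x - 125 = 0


Start: x^2 + 20x - 125 = 0
Move constant: x^2 + 20x = 125
Half of 20 is 10, squared is 100
Add 100 to both sides: x^2 + 20x + 100 = 225
(x + 10)^2 = 225
x + 10 = ±15
x = -10 + 15 = 5 or x = -10 - 15 = -25

x = -25, x = 5


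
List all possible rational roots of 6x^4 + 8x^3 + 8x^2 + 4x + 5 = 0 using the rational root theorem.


Rational root theorem: possible roots are ±p/q where:
  p divides the constant term (5): p ∈ {1, 5}
  q divides the leading coefficient (6): q ∈ {1, 2, 3, 6}

All possible rational roots: -5, -5/2, -5/3, -1, -5/6, -1/2, -1/3, -1/6, 1/6, 1/3, 1/2, 5/6, 1, 5/3, 5/2, 5

-5, -5/2, -5/3, -1, -5/6, -1/2, -1/3, -1/6, 1/6, 1/3, 1/2, 5/6, 1, 5/3, 5/2, 5


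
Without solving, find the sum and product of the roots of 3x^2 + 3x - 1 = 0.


By Vieta's formulas for ax^2 + bx + c = 0:
  Sum of roots = -b/a
  Product of roots = c/a

Here a = 3, b = 3, c = -1
Sum = -(3)/3 = -1
Product = -1/3 = -1/3

Sum = -1, Product = -1/3


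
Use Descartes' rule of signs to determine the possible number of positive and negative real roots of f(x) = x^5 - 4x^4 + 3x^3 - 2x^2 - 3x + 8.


Descartes' rule of signs:

For positive roots, count sign changes in f(x) = x^5 - 4x^4 + 3x^3 - 2x^2 - 3x + 8:
Signs of coefficients: +, -, +, -, -, +
Number of sign changes: 4
Possible positive real roots: 4, 2, 0

For negative roots, examine f(-x) = -x^5 - 4x^4 - 3x^3 - 2x^2 + 3x + 8:
Signs of coefficients: -, -, -, -, +, +
Number of sign changes: 1
Possible negative real roots: 1

Positive roots: 4 or 2 or 0; Negative roots: 1


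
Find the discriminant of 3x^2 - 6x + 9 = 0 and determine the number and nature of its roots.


For ax^2 + bx + c = 0, discriminant D = b^2 - 4ac
Here a = 3, b = -6, c = 9
D = (-6)^2 - 4(3)(9) = 36 - 108 = -72

D = -72 < 0
The equation has no real roots (2 complex conjugate roots).

Discriminant = -72, no real roots (2 complex conjugate roots)


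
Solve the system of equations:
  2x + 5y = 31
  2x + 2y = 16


Using Cramer's rule:
Determinant D = (2)(2) - (2)(5) = 4 - 10 = -6
Dx = (31)(2) - (16)(5) = 62 - 80 = -18
Dy = (2)(16) - (2)(31) = 32 - 62 = -30
x = Dx/D = -18/-6 = 3
y = Dy/D = -30/-6 = 5

x = 3, y = 5


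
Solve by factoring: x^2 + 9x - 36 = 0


We need two numbers that multiply to -36 and add to 9.
Those numbers are 12 and -3 (since 12 * (-3) = -36 and 12 + (-3) = 9).
So x^2 + 9x - 36 = (x + 12)(x - 3) = 0
Setting each factor to zero: x = -12 or x = 3

x = -12, x = 3


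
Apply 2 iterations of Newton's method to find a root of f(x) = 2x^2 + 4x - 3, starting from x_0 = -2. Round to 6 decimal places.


Newton's method: x_(n+1) = x_n - f(x_n)/f'(x_n)
f(x) = 2x^2 + 4x - 3
f'(x) = 4x + 4

Iteration 1:
  f(-2.000000) = -3.000000
  f'(-2.000000) = -4.000000
  x_1 = -2.000000 - (-3.000000)/(-4.000000) = -2.750000

Iteration 2:
  f(-2.750000) = 1.125000
  f'(-2.750000) = -7.000000
  x_2 = -2.750000 - (1.125000)/(-7.000000) = -2.589286

x_2 = -2.589286


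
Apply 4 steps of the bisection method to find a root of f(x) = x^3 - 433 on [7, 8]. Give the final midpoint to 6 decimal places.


f(x) = x^3 - 433
f(7) = -90 < 0
f(8) = 79 > 0

Step 1: midpoint = (7.000000 + 8.000000)/2 = 7.500000
  f(7.500000) = -11.125000
  f(mid) < 0, so root is in [7.500000, 8.000000]

Step 2: midpoint = (7.500000 + 8.000000)/2 = 7.750000
  f(7.750000) = 32.484375
  f(mid) > 0, so root is in [7.500000, 7.750000]

Step 3: midpoint = (7.500000 + 7.750000)/2 = 7.625000
  f(7.625000) = 10.322266
  f(mid) > 0, so root is in [7.500000, 7.625000]

Step 4: midpoint = (7.500000 + 7.625000)/2 = 7.562500
  f(7.562500) = -0.489990
  f(mid) < 0, so root is in [7.562500, 7.625000]

midpoint = 7.562500


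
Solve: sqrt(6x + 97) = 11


Square both sides: 6x + 97 = 11^2 = 121
6x = 121 - 97 = 24
x = 4
Check: sqrt(6*4 + 97) = sqrt(121) = 11 ✓

x = 4


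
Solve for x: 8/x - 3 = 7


Subtract -3 from both sides: 8/x = 10
Multiply both sides by x: 8 = 10 * x
Divide by 10: x = 4/5

x = 4/5


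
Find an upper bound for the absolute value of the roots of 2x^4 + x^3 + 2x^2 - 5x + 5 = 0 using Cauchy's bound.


Cauchy's bound: all roots r satisfy |r| <= 1 + max(|a_i/a_n|) for i = 0,...,n-1
where a_n is the leading coefficient.

Coefficients: [2, 1, 2, -5, 5]
Leading coefficient a_n = 2
Ratios |a_i/a_n|: 1/2, 1, 5/2, 5/2
Maximum ratio: 5/2
Cauchy's bound: |r| <= 1 + 5/2 = 7/2

Upper bound = 7/2


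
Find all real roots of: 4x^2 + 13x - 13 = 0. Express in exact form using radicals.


Using the quadratic formula: x = (-b ± sqrt(b^2 - 4ac)) / (2a)
Here a = 4, b = 13, c = -13
Discriminant = b^2 - 4ac = 13^2 - 4(4)(-13) = 169 + 208 = 377
Since discriminant = 377 > 0, there are two real roots.
x = (-13 ± sqrt(377)) / 8
Numerically: x ≈ 0.8021 or x ≈ -4.0521

x = (-13 + sqrt(377)) / 8 or x = (-13 - sqrt(377)) / 8


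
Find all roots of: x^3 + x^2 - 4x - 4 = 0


Let p(x) = x^3 + x^2 - 4x - 4. By the rational root theorem (leading coefficient 1), any rational root is an integer divisor of 4: try ±1, ±2, ... in turn.
Test x = 1: value = -6 ≠ 0.
Test x = -1: value = 0 ✓, so (x + 1) is a factor.
Synthetic division by (x + 1): bring down 1; 1(-1) + 1 = 0; 0(-1) - 4 = -4; (-4)(-1) - 4 = 0 → quotient x^2 - 4, remainder 0.
Solve the quadratic x^2 - 4 = 0: discriminant = 0^2 - 4(1)(-4) = 0 + 16 = 16.
sqrt(16) = 4, so x = (0 ± 4)/2: x = 2 or x = -2.
Collecting all roots found:

x = -2, x = -1, x = 2


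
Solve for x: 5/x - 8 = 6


Subtract -8 from both sides: 5/x = 14
Multiply both sides by x: 5 = 14 * x
Divide by 14: x = 5/14

x = 5/14


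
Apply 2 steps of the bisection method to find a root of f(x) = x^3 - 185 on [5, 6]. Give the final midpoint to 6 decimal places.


f(x) = x^3 - 185
f(5) = -60 < 0
f(6) = 31 > 0

Step 1: midpoint = (5.000000 + 6.000000)/2 = 5.500000
  f(5.500000) = -18.625000
  f(mid) < 0, so root is in [5.500000, 6.000000]

Step 2: midpoint = (5.500000 + 6.000000)/2 = 5.750000
  f(5.750000) = 5.109375
  f(mid) > 0, so root is in [5.500000, 5.750000]

midpoint = 5.750000


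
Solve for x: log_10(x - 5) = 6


Convert to exponential form: x - 5 = 10^6 = 1000000
x = 1000000 + 5 = 1000005
Check: log_10(1000005 - 5) = log_10(1000000) = log_10(1000000) = 6 ✓

x = 1000005


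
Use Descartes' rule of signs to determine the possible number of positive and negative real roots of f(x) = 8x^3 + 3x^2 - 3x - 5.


Descartes' rule of signs:

For positive roots, count sign changes in f(x) = 8x^3 + 3x^2 - 3x - 5:
Signs of coefficients: +, +, -, -
Number of sign changes: 1
Possible positive real roots: 1

For negative roots, examine f(-x) = -8x^3 + 3x^2 + 3x - 5:
Signs of coefficients: -, +, +, -
Number of sign changes: 2
Possible negative real roots: 2, 0

Positive roots: 1; Negative roots: 2 or 0


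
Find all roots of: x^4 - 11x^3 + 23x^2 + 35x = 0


The constant term is 0, so x = 0 is a root. Factor out x:
  x^3 - 11x^2 + 23x + 35 = 0
Let p(x) = x^3 - 11x^2 + 23x + 35. By the rational root theorem (leading coefficient 1), any rational root is an integer divisor of 35: try ±1, ±2, ... in turn.
Test x = 1: value = 48 ≠ 0.
Test x = -1: value = 0 ✓, so (x + 1) is a factor.
Synthetic division by (x + 1): bring down 1; 1(-1) - 11 = -12; (-12)(-1) + 23 = 35; 35(-1) + 35 = 0 → quotient x^2 - 12x + 35, remainder 0.
Solve the quadratic x^2 - 12x + 35 = 0: discriminant = (-12)^2 - 4(1)(35) = 144 - 140 = 4.
sqrt(4) = 2, so x = (12 ± 2)/2: x = 7 or x = 5.
Collecting all roots found:

x = -1, x = 0, x = 5, x = 7


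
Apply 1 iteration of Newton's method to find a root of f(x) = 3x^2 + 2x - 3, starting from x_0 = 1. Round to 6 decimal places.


Newton's method: x_(n+1) = x_n - f(x_n)/f'(x_n)
f(x) = 3x^2 + 2x - 3
f'(x) = 6x + 2

Iteration 1:
  f(1.000000) = 2.000000
  f'(1.000000) = 8.000000
  x_1 = 1.000000 - (2.000000)/(8.000000) = 0.750000

x_1 = 0.750000


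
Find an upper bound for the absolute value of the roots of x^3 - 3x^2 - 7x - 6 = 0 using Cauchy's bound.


Cauchy's bound: all roots r satisfy |r| <= 1 + max(|a_i/a_n|) for i = 0,...,n-1
where a_n is the leading coefficient.

Coefficients: [1, -3, -7, -6]
Leading coefficient a_n = 1
Ratios |a_i/a_n|: 3, 7, 6
Maximum ratio: 7
Cauchy's bound: |r| <= 1 + 7 = 8

Upper bound = 8


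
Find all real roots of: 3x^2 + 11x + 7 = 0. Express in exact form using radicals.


Using the quadratic formula: x = (-b ± sqrt(b^2 - 4ac)) / (2a)
Here a = 3, b = 11, c = 7
Discriminant = b^2 - 4ac = 11^2 - 4(3)(7) = 121 - 84 = 37
Since discriminant = 37 > 0, there are two real roots.
x = (-11 ± sqrt(37)) / 6
Numerically: x ≈ -0.8195 or x ≈ -2.8471

x = (-11 + sqrt(37)) / 6 or x = (-11 - sqrt(37)) / 6
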